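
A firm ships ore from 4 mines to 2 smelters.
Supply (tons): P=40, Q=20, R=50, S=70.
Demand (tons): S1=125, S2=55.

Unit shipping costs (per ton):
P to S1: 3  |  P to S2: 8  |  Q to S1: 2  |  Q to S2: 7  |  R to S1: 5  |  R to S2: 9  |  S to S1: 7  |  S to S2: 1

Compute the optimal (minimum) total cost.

570

An optimal shipping plan:
  P–S1: 40 × 3 = 120
  Q–S1: 20 × 2 = 40
  R–S1: 50 × 5 = 250
  S–S1: 15 × 7 = 105
  S–S2: 55 × 1 = 55
Total = 120 + 40 + 250 + 105 + 55 = 570.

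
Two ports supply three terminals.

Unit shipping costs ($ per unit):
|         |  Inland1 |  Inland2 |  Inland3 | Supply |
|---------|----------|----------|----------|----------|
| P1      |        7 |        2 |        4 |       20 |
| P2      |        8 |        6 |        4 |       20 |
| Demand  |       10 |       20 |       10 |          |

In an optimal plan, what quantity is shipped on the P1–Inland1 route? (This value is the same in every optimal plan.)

0

Optimal shipments:
  P1->Inland2: 20 TEU
  P2->Inland1: 10 TEU
  P2->Inland3: 10 TEU
Total cost = $160.
The route P1→Inland1 is not used.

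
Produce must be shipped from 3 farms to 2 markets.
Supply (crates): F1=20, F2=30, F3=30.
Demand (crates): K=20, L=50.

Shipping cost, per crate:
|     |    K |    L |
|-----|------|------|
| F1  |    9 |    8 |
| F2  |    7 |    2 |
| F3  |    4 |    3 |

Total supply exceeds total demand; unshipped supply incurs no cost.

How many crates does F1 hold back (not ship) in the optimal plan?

An optimal plan:
  F1->L: 10 × 8 = 80
  F2->L: 30 × 2 = 60
  F3->K: 20 × 4 = 80
  F3->L: 10 × 3 = 30
Total cost = 250.
F1 ships 10 of its 20, leaving 10.

10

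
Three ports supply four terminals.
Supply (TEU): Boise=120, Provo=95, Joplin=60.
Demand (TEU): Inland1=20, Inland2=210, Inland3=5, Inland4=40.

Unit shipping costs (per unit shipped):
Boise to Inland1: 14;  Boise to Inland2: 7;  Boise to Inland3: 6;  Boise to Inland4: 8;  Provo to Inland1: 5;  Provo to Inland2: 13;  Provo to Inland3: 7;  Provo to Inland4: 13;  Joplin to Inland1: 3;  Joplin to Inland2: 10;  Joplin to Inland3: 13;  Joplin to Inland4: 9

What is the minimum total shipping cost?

Optimal allocation:
  Boise to Inland2: 120 × 7 = 840
  Provo to Inland1: 20 × 5 = 100
  Provo to Inland2: 70 × 13 = 910
  Provo to Inland3: 5 × 7 = 35
  Joplin to Inland2: 20 × 10 = 200
  Joplin to Inland4: 40 × 9 = 360
Total = 840 + 100 + 910 + 35 + 200 + 360 = 2445.

2445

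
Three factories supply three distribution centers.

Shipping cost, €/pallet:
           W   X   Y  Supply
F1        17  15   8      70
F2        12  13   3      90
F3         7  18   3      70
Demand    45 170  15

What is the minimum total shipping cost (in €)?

2760

Optimal allocation:
  F1–X: 70 × €15 = €1050
  F2–X: 90 × €13 = €1170
  F3–W: 45 × €7 = €315
  F3–X: 10 × €18 = €180
  F3–Y: 15 × €3 = €45
Total = 1050 + 1170 + 315 + 180 + 45 = €2760.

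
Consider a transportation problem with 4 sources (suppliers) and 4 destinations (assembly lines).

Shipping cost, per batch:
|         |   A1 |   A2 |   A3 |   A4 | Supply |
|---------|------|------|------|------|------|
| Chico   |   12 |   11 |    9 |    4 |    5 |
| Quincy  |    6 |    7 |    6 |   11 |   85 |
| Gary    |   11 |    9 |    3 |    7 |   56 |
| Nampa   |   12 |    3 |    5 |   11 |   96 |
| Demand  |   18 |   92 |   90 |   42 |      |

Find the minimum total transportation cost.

1142

A cheapest plan:
  Chico–A4: 5 batches
  Quincy–A1: 18 batches
  Quincy–A3: 67 batches
  Gary–A3: 19 batches
  Gary–A4: 37 batches
  Nampa–A2: 92 batches
  Nampa–A3: 4 batches
Total cost = 1142.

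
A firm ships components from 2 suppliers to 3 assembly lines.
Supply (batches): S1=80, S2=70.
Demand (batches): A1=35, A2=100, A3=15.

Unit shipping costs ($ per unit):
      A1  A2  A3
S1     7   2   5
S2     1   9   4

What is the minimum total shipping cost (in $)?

An optimal shipping plan:
  S1→A2: 80 × $2 = $160
  S2→A1: 35 × $1 = $35
  S2→A2: 20 × $9 = $180
  S2→A3: 15 × $4 = $60
Total = 160 + 35 + 180 + 60 = $435.
(Supply check: S1 ships 80; S2 ships 70.)

435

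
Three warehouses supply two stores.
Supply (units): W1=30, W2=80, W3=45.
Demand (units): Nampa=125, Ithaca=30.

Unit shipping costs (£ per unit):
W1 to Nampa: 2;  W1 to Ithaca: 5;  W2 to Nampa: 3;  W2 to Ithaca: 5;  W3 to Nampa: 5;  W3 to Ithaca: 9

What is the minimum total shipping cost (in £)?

A cheapest plan:
  W1→Nampa: 30 × £2 = £60
  W2→Nampa: 50 × £3 = £150
  W2→Ithaca: 30 × £5 = £150
  W3→Nampa: 45 × £5 = £225
Total = 60 + 150 + 150 + 225 = £585.
(Supply check: W1 ships 30; W2 ships 80; W3 ships 45.)

585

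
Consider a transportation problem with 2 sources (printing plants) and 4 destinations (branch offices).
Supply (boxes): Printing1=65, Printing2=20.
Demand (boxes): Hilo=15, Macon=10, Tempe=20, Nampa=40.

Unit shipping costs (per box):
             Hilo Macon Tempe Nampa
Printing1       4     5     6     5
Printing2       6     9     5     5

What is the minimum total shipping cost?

410

An optimal shipping plan:
  Printing1 to Hilo: 15 × 4 = 60
  Printing1 to Macon: 10 × 5 = 50
  Printing1 to Nampa: 40 × 5 = 200
  Printing2 to Tempe: 20 × 5 = 100
Total = 60 + 50 + 200 + 100 = 410.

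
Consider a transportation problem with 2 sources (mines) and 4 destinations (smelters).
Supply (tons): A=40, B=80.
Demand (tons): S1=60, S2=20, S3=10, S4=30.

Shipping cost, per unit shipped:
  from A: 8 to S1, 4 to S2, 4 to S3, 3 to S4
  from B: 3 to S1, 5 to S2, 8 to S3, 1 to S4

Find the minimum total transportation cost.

350

Optimal allocation:
  A–S2: 20 × 4 = 80
  A–S3: 10 × 4 = 40
  A–S4: 10 × 3 = 30
  B–S1: 60 × 3 = 180
  B–S4: 20 × 1 = 20
Total = 80 + 40 + 30 + 180 + 20 = 350.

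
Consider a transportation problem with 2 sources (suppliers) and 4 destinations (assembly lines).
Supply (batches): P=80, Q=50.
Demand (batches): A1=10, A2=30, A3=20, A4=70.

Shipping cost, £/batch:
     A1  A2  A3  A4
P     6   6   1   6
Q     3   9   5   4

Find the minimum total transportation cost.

One minimum-cost allocation:
  P–A2: 30 × £6 = £180
  P–A3: 20 × £1 = £20
  P–A4: 30 × £6 = £180
  Q–A1: 10 × £3 = £30
  Q–A4: 40 × £4 = £160
Total = 180 + 20 + 180 + 30 + 160 = £570.

570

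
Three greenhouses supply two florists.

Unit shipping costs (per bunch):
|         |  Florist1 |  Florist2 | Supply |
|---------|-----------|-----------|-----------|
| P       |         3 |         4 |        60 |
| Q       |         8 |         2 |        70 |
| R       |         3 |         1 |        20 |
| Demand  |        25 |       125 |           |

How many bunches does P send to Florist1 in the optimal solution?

25

Solving gives:
  P->Florist1: 25 × 3 = 75
  P->Florist2: 35 × 4 = 140
  Q->Florist2: 70 × 2 = 140
  R->Florist2: 20 × 1 = 20
Total cost = 375.
So P→Florist1 carries 25 bunches.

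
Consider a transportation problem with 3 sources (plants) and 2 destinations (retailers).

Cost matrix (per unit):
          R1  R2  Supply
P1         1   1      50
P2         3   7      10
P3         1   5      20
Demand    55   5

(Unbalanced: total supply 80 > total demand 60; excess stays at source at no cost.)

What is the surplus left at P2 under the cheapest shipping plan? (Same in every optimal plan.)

An optimal plan:
  P1→R1: 35 × 1 = 35
  P1→R2: 5 × 1 = 5
  P3→R1: 20 × 1 = 20
Total cost = 60.
P2 ships 0 of its 10, leaving 10.

10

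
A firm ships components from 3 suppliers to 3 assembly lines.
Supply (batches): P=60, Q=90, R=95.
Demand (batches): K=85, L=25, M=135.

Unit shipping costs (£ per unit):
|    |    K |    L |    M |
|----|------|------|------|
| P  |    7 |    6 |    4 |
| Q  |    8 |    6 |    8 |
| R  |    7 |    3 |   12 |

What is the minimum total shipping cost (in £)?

An optimal shipping plan:
  P->M: 60 × £4 = £240
  Q->K: 15 × £8 = £120
  Q->M: 75 × £8 = £600
  R->K: 70 × £7 = £490
  R->L: 25 × £3 = £75
Total = 240 + 120 + 600 + 490 + 75 = £1525.

1525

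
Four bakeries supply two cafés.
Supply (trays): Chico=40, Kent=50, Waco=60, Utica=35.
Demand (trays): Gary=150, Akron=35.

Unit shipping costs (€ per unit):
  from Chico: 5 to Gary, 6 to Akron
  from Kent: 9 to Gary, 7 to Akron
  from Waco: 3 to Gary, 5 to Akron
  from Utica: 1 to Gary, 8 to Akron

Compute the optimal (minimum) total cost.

An optimal shipping plan:
  Chico→Gary: 40 × €5 = €200
  Kent→Gary: 15 × €9 = €135
  Kent→Akron: 35 × €7 = €245
  Waco→Gary: 60 × €3 = €180
  Utica→Gary: 35 × €1 = €35
Total = 200 + 135 + 245 + 180 + 35 = €795.

795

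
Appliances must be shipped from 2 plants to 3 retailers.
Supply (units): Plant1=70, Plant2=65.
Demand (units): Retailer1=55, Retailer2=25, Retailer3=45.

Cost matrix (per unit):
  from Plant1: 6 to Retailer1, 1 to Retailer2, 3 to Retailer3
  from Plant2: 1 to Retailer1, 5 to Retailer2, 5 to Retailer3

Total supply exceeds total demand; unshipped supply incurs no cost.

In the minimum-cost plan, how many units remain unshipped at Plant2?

Minimum-cost shipments:
  Plant1 to Retailer2: 25 units
  Plant1 to Retailer3: 45 units
  Plant2 to Retailer1: 55 units
Total cost = 215.
Plant2 ships 55 of its 65, leaving 10.

10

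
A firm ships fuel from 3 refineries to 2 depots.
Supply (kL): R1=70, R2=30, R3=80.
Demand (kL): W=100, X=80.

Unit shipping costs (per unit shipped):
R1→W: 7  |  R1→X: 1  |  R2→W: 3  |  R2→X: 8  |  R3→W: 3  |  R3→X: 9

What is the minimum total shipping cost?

450

Optimal allocation:
  R1 to X: 70 × 1 = 70
  R2 to W: 20 × 3 = 60
  R2 to X: 10 × 8 = 80
  R3 to W: 80 × 3 = 240
Total = 70 + 60 + 80 + 240 = 450.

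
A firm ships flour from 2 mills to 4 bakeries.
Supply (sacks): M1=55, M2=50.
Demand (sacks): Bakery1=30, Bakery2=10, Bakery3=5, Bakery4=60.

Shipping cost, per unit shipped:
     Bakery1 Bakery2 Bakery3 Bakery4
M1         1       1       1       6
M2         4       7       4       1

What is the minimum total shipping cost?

An optimal shipping plan:
  M1 to Bakery1: 30 × 1 = 30
  M1 to Bakery2: 10 × 1 = 10
  M1 to Bakery3: 5 × 1 = 5
  M1 to Bakery4: 10 × 6 = 60
  M2 to Bakery4: 50 × 1 = 50
Total = 30 + 10 + 5 + 60 + 50 = 155.

155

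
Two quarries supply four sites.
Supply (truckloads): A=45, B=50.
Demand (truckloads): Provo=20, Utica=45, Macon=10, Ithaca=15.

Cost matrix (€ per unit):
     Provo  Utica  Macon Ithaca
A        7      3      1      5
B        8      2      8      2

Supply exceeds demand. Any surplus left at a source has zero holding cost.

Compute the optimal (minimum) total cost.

An optimal shipping plan:
  A to Provo: 20 × €7 = €140
  A to Utica: 10 × €3 = €30
  A to Macon: 10 × €1 = €10
  B to Utica: 35 × €2 = €70
  B to Ithaca: 15 × €2 = €30
Total = 140 + 30 + 10 + 70 + 30 = €280.

280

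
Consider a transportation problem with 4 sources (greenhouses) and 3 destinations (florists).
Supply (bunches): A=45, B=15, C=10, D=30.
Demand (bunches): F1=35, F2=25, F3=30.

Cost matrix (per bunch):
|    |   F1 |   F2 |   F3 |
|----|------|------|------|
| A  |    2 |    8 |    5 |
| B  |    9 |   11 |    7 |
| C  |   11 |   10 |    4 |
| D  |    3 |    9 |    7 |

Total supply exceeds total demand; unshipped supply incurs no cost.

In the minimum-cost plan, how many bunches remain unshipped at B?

10

An optimal plan:
  A->F1: 5 × 2 = 10
  A->F2: 25 × 8 = 200
  A->F3: 15 × 5 = 75
  B->F3: 5 × 7 = 35
  C->F3: 10 × 4 = 40
  D->F1: 30 × 3 = 90
Total cost = 450.
B ships 5 of its 15, leaving 10.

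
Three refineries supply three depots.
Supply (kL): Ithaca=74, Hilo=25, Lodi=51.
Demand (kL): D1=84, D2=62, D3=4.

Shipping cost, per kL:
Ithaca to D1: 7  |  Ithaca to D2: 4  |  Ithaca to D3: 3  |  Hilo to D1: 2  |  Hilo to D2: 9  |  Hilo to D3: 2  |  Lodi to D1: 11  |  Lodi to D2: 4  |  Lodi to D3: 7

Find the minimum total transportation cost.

A cheapest plan:
  Ithaca->D1: 59 kL
  Ithaca->D2: 11 kL
  Ithaca->D3: 4 kL
  Hilo->D1: 25 kL
  Lodi->D2: 51 kL
Total cost = 723.

723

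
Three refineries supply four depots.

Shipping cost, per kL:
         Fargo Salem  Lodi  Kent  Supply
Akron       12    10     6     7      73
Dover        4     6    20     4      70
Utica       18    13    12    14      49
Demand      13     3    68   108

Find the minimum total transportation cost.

1360

One minimum-cost allocation:
  Akron–Lodi: 22 × 6 = 132
  Akron–Kent: 51 × 7 = 357
  Dover–Fargo: 13 × 4 = 52
  Dover–Kent: 57 × 4 = 228
  Utica–Salem: 3 × 13 = 39
  Utica–Lodi: 46 × 12 = 552
Total = 132 + 357 + 52 + 228 + 39 + 552 = 1360.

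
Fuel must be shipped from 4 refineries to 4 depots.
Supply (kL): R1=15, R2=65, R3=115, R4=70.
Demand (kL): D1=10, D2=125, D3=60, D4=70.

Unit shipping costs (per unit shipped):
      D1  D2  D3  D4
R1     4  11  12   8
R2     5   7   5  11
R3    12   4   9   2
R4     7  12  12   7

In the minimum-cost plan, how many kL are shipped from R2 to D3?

60

The minimum-cost plan:
  R1–D1: 10 × 4 = 40
  R1–D2: 5 × 11 = 55
  R2–D2: 5 × 7 = 35
  R2–D3: 60 × 5 = 300
  R3–D2: 115 × 4 = 460
  R4–D4: 70 × 7 = 490
Total cost = 1380.
So R2→D3 carries 60 kL.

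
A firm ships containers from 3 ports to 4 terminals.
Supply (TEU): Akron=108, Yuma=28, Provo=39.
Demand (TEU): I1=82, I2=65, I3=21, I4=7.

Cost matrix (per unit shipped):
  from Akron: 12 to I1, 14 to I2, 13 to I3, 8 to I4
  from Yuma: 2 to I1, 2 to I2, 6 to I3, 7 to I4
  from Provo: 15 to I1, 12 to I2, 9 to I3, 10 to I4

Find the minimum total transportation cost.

Optimal allocation:
  Akron→I1: 82 TEU
  Akron→I2: 19 TEU
  Akron→I4: 7 TEU
  Yuma→I2: 28 TEU
  Provo→I2: 18 TEU
  Provo→I3: 21 TEU
Total cost = 1767.

1767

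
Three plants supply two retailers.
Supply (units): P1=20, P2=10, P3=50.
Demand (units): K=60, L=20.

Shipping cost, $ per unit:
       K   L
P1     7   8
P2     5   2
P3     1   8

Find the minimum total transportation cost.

220

One minimum-cost allocation:
  P1 to K: 10 × $7 = $70
  P1 to L: 10 × $8 = $80
  P2 to L: 10 × $2 = $20
  P3 to K: 50 × $1 = $50
Total = 70 + 80 + 20 + 50 = $220.
(Supply check: P1 ships 20; P2 ships 10; P3 ships 50.)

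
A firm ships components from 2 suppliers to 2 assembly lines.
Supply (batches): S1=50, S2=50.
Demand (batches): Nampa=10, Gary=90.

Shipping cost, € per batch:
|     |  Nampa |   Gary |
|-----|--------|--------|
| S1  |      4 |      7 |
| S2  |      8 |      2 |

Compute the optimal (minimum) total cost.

A cheapest plan:
  S1->Nampa: 10 × €4 = €40
  S1->Gary: 40 × €7 = €280
  S2->Gary: 50 × €2 = €100
Total = 40 + 280 + 100 = €420.
(Supply check: S1 ships 50; S2 ships 50.)

420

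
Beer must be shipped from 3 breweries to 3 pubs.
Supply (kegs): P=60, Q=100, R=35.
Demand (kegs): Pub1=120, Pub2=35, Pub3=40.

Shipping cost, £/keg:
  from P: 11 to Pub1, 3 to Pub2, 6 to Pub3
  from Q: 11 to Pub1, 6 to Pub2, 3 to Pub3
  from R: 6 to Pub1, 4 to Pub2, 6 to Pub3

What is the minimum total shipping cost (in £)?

A cheapest plan:
  P–Pub1: 25 kegs
  P–Pub2: 35 kegs
  Q–Pub1: 60 kegs
  Q–Pub3: 40 kegs
  R–Pub1: 35 kegs
Total cost = £1370.
(Supply check: P ships 60; Q ships 100; R ships 35.)

1370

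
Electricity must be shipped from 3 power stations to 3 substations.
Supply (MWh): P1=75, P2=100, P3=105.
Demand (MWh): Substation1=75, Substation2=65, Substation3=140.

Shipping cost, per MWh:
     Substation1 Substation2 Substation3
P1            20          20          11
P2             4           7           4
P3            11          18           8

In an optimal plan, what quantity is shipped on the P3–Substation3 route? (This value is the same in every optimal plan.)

Solving gives:
  P1→Substation3: 75 × 11 = 825
  P2→Substation1: 35 × 4 = 140
  P2→Substation2: 65 × 7 = 455
  P3→Substation1: 40 × 11 = 440
  P3→Substation3: 65 × 8 = 520
Total cost = 2380.
So P3→Substation3 carries 65 MWh.

65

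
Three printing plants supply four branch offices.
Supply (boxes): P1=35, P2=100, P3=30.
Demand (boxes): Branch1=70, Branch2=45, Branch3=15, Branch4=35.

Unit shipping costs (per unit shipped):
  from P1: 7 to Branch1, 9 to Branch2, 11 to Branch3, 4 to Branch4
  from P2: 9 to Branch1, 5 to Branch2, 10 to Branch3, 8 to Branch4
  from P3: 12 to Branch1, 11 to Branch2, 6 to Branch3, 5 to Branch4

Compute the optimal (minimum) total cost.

1070

Optimal allocation:
  P1–Branch1: 15 × 7 = 105
  P1–Branch4: 20 × 4 = 80
  P2–Branch1: 55 × 9 = 495
  P2–Branch2: 45 × 5 = 225
  P3–Branch3: 15 × 6 = 90
  P3–Branch4: 15 × 5 = 75
Total = 105 + 80 + 495 + 225 + 90 + 75 = 1070.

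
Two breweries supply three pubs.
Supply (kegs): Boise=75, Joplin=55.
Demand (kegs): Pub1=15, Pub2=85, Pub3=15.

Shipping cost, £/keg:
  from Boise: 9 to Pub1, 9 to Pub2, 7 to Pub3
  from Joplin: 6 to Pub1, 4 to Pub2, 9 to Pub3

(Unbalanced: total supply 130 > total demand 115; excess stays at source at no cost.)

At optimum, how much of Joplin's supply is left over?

0

Minimum-cost shipments:
  Boise to Pub1: 15 × £9 = £135
  Boise to Pub2: 30 × £9 = £270
  Boise to Pub3: 15 × £7 = £105
  Joplin to Pub2: 55 × £4 = £220
Total cost = £730.
Joplin ships 55 of its 55, leaving 0.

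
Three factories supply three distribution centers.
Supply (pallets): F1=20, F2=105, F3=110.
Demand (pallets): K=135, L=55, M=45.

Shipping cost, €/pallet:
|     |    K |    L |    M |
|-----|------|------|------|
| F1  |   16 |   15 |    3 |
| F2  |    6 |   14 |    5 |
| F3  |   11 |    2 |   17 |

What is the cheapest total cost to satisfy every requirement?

An optimal shipping plan:
  F1–M: 20 × €3 = €60
  F2–K: 80 × €6 = €480
  F2–M: 25 × €5 = €125
  F3–K: 55 × €11 = €605
  F3–L: 55 × €2 = €110
Total = 60 + 480 + 125 + 605 + 110 = €1380.

1380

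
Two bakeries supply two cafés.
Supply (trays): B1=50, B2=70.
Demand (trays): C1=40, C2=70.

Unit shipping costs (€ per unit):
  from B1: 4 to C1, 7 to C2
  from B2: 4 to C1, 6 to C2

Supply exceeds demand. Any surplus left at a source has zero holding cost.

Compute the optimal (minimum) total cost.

580

An optimal shipping plan:
  B1->C1: 40 × €4 = €160
  B2->C2: 70 × €6 = €420
Total = 160 + 420 = €580.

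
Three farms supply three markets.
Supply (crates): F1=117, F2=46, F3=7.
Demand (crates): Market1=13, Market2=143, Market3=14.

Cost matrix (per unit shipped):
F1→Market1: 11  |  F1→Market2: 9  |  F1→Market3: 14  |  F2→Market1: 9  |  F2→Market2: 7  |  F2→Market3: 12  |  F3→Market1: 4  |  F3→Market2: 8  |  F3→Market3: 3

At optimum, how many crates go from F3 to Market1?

Solving gives:
  F1–Market2: 110 × 9 = 990
  F1–Market3: 7 × 14 = 98
  F2–Market1: 13 × 9 = 117
  F2–Market2: 33 × 7 = 231
  F3–Market3: 7 × 3 = 21
Total cost = 1457.
The route F3→Market1 is not used.

0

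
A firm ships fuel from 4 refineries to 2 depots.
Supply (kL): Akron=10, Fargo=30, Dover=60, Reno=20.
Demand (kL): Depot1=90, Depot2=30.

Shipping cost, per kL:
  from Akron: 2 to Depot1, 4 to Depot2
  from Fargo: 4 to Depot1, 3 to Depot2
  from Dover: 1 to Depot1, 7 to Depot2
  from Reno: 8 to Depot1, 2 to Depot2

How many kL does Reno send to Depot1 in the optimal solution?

The minimum-cost plan:
  Akron→Depot1: 10 kL
  Fargo→Depot1: 20 kL
  Fargo→Depot2: 10 kL
  Dover→Depot1: 60 kL
  Reno→Depot2: 20 kL
Total cost = 230.
The route Reno→Depot1 is not used.

0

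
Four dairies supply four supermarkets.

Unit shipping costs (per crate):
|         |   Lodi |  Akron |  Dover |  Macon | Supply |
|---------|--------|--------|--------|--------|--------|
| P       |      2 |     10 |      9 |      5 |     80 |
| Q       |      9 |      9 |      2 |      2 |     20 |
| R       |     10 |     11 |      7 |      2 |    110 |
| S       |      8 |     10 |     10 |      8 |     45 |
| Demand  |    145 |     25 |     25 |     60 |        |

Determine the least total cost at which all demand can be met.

A cheapest plan:
  P→Lodi: 80 × 2 = 160
  Q→Dover: 20 × 2 = 40
  R→Lodi: 20 × 10 = 200
  R→Akron: 25 × 11 = 275
  R→Dover: 5 × 7 = 35
  R→Macon: 60 × 2 = 120
  S→Lodi: 45 × 8 = 360
Total = 160 + 40 + 200 + 275 + 35 + 120 + 360 = 1190.

1190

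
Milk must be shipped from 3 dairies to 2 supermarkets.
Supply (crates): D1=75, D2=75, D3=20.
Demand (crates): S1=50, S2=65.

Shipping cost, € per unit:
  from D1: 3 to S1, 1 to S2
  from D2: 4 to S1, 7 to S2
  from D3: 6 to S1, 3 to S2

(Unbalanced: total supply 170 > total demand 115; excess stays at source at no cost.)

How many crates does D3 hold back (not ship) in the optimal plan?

An optimal plan:
  D1 to S1: 10 × €3 = €30
  D1 to S2: 65 × €1 = €65
  D2 to S1: 40 × €4 = €160
Total cost = €255.
D3 ships 0 of its 20, leaving 20.

20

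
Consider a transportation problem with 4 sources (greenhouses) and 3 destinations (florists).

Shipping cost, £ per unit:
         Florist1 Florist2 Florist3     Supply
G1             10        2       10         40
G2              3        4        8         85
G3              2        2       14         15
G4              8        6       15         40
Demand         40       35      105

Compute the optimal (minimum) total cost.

One minimum-cost allocation:
  G1 to Florist2: 20 × £2 = £40
  G1 to Florist3: 20 × £10 = £200
  G2 to Florist3: 85 × £8 = £680
  G3 to Florist1: 15 × £2 = £30
  G4 to Florist1: 25 × £8 = £200
  G4 to Florist2: 15 × £6 = £90
Total = 40 + 200 + 680 + 30 + 200 + 90 = £1240.
(Supply check: G1 ships 40; G2 ships 85; G3 ships 15; G4 ships 40.)

1240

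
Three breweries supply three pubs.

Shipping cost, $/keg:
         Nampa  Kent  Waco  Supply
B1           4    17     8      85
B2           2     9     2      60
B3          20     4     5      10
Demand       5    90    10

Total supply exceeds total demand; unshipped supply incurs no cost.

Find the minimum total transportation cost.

One minimum-cost allocation:
  B1 to Nampa: 5 × $4 = $20
  B1 to Kent: 20 × $17 = $340
  B1 to Waco: 10 × $8 = $80
  B2 to Kent: 60 × $9 = $540
  B3 to Kent: 10 × $4 = $40
Total = 20 + 340 + 80 + 540 + 40 = $1020.

1020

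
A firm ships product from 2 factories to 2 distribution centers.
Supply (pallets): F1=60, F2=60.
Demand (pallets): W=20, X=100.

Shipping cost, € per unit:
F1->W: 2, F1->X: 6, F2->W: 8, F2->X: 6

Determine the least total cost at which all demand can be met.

640

A cheapest plan:
  F1->W: 20 pallets
  F1->X: 40 pallets
  F2->X: 60 pallets
Total cost = €640.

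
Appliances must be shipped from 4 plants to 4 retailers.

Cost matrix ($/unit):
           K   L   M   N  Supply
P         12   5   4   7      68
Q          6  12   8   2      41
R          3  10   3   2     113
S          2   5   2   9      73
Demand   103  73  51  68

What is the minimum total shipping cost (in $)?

Optimal allocation:
  P->L: 68 × $5 = $340
  Q->N: 41 × $2 = $82
  R->K: 35 × $3 = $105
  R->M: 51 × $3 = $153
  R->N: 27 × $2 = $54
  S->K: 68 × $2 = $136
  S->L: 5 × $5 = $25
Total = 340 + 82 + 105 + 153 + 54 + 136 + 25 = $895.
(Supply check: P ships 68; Q ships 41; R ships 113; S ships 73.)

895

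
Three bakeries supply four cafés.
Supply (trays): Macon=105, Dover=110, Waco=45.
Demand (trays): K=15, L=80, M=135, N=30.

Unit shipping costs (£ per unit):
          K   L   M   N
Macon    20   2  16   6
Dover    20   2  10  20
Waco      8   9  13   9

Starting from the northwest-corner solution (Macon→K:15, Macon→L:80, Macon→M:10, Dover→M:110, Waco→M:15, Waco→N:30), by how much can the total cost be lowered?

285

Current plan cost = 15·20 + 80·2 + 10·16 + 110·10 + 15·13 + 30·9 = £2185.
Optimal plan:
  Macon→L: 80 × £2 = £160
  Macon→N: 25 × £6 = £150
  Dover→M: 110 × £10 = £1100
  Waco→K: 15 × £8 = £120
  Waco→M: 25 × £13 = £325
  Waco→N: 5 × £9 = £45
Optimal cost = £1900.
Saving = 2185 − 1900 = £285.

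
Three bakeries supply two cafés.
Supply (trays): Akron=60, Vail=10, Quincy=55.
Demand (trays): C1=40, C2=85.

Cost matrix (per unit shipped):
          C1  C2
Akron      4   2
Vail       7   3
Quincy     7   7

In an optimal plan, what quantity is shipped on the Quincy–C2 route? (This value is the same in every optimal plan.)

Optimal shipments:
  Akron->C2: 60 × 2 = 120
  Vail->C2: 10 × 3 = 30
  Quincy->C1: 40 × 7 = 280
  Quincy->C2: 15 × 7 = 105
Total cost = 535.
So Quincy→C2 carries 15 trays.

15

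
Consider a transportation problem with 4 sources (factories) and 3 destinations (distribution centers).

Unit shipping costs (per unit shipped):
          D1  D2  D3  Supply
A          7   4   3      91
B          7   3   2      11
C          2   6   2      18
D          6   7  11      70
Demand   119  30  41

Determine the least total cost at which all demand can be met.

905

One minimum-cost allocation:
  A to D1: 31 × 7 = 217
  A to D2: 30 × 4 = 120
  A to D3: 30 × 3 = 90
  B to D3: 11 × 2 = 22
  C to D1: 18 × 2 = 36
  D to D1: 70 × 6 = 420
Total = 217 + 120 + 90 + 22 + 36 + 420 = 905.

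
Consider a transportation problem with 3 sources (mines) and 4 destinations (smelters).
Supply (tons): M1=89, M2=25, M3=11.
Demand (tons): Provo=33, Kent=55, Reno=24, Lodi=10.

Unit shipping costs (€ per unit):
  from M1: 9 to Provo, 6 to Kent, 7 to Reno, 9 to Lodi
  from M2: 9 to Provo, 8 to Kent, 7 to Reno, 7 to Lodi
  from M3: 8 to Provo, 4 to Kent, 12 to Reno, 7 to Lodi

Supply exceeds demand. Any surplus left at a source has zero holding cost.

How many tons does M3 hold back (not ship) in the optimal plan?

0

Minimum-cost shipments:
  M1–Provo: 18 × €9 = €162
  M1–Kent: 44 × €6 = €264
  M1–Reno: 24 × €7 = €168
  M2–Provo: 15 × €9 = €135
  M2–Lodi: 10 × €7 = €70
  M3–Kent: 11 × €4 = €44
Total cost = €843.
M3 ships 11 of its 11, leaving 0.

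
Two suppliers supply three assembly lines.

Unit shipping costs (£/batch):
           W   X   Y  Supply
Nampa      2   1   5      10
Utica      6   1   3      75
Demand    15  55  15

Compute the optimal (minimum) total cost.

150

A cheapest plan:
  Nampa to W: 10 × £2 = £20
  Utica to W: 5 × £6 = £30
  Utica to X: 55 × £1 = £55
  Utica to Y: 15 × £3 = £45
Total = 20 + 30 + 55 + 45 = £150.
(Supply check: Nampa ships 10; Utica ships 75.)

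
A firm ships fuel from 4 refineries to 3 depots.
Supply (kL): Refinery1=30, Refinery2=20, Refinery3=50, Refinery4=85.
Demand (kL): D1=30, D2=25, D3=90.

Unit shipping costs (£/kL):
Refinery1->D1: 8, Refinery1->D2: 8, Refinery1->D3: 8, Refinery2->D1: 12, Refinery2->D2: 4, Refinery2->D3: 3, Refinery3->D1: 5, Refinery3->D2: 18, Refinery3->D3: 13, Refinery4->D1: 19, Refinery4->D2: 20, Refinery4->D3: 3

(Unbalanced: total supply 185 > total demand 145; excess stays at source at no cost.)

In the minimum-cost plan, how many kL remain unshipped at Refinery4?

An optimal plan:
  Refinery1–D2: 10 × £8 = £80
  Refinery2–D2: 15 × £4 = £60
  Refinery2–D3: 5 × £3 = £15
  Refinery3–D1: 30 × £5 = £150
  Refinery4–D3: 85 × £3 = £255
Total cost = £560.
Refinery4 ships 85 of its 85, leaving 0.

0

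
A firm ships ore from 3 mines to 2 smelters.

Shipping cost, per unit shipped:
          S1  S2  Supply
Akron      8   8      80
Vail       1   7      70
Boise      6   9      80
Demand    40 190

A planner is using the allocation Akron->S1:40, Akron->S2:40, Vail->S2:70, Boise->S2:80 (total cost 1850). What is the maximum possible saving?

240

Current plan cost = 40·8 + 40·8 + 70·7 + 80·9 = 1850.
Optimal plan:
  Akron–S2: 80 × 8 = 640
  Vail–S1: 40 × 1 = 40
  Vail–S2: 30 × 7 = 210
  Boise–S2: 80 × 9 = 720
Optimal cost = 1610.
Saving = 1850 − 1610 = 240.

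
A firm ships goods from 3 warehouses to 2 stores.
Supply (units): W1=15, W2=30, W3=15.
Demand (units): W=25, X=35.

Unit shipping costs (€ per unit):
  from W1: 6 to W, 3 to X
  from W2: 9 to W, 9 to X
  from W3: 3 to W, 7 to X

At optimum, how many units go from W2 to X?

The minimum-cost plan:
  W1->X: 15 × €3 = €45
  W2->W: 10 × €9 = €90
  W2->X: 20 × €9 = €180
  W3->W: 15 × €3 = €45
Total cost = €360.
So W2→X carries 20 units.

20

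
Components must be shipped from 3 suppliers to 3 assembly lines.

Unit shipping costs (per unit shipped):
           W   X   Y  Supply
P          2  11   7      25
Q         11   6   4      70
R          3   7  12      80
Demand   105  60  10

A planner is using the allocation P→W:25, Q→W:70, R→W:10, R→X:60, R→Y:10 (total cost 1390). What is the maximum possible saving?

700

Current plan cost = 25·2 + 70·11 + 10·3 + 60·7 + 10·12 = 1390.
Optimal plan:
  P->W: 25 × 2 = 50
  Q->X: 60 × 6 = 360
  Q->Y: 10 × 4 = 40
  R->W: 80 × 3 = 240
Optimal cost = 690.
Saving = 1390 − 690 = 700.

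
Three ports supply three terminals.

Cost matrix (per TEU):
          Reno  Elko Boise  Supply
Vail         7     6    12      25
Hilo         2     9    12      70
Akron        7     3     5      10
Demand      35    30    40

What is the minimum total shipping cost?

One minimum-cost allocation:
  Vail→Elko: 25 × 6 = 150
  Hilo→Reno: 35 × 2 = 70
  Hilo→Elko: 5 × 9 = 45
  Hilo→Boise: 30 × 12 = 360
  Akron→Boise: 10 × 5 = 50
Total = 150 + 70 + 45 + 360 + 50 = 675.

675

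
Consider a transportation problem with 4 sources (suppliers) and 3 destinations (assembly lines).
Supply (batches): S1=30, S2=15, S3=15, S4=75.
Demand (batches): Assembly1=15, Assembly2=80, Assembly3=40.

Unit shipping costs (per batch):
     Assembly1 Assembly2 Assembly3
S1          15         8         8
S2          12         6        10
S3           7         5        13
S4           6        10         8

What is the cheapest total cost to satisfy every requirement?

One minimum-cost allocation:
  S1–Assembly2: 30 × 8 = 240
  S2–Assembly2: 15 × 6 = 90
  S3–Assembly2: 15 × 5 = 75
  S4–Assembly1: 15 × 6 = 90
  S4–Assembly2: 20 × 10 = 200
  S4–Assembly3: 40 × 8 = 320
Total = 240 + 90 + 75 + 90 + 200 + 320 = 1015.

1015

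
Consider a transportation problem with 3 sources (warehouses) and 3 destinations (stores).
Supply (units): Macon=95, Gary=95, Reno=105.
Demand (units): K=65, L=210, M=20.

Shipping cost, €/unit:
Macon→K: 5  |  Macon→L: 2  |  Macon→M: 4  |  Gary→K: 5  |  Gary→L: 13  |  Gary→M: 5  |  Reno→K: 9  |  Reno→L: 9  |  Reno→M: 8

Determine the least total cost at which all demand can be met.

One minimum-cost allocation:
  Macon→L: 95 × €2 = €190
  Gary→K: 65 × €5 = €325
  Gary→L: 10 × €13 = €130
  Gary→M: 20 × €5 = €100
  Reno→L: 105 × €9 = €945
Total = 190 + 325 + 130 + 100 + 945 = €1690.

1690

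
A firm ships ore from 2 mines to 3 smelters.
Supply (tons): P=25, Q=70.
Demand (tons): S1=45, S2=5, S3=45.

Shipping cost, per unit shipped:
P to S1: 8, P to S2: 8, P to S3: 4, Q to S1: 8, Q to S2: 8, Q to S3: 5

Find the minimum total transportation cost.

600

An optimal shipping plan:
  P to S3: 25 × 4 = 100
  Q to S1: 45 × 8 = 360
  Q to S2: 5 × 8 = 40
  Q to S3: 20 × 5 = 100
Total = 100 + 360 + 40 + 100 = 600.
(Supply check: P ships 25; Q ships 70.)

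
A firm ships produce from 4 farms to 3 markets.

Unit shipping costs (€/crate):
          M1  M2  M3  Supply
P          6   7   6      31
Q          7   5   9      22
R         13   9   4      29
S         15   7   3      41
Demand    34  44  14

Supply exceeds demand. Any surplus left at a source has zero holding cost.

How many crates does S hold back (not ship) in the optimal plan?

2

An optimal plan:
  P->M1: 31 × €6 = €186
  Q->M1: 3 × €7 = €21
  Q->M2: 19 × €5 = €95
  S->M2: 25 × €7 = €175
  S->M3: 14 × €3 = €42
Total cost = €519.
S ships 39 of its 41, leaving 2.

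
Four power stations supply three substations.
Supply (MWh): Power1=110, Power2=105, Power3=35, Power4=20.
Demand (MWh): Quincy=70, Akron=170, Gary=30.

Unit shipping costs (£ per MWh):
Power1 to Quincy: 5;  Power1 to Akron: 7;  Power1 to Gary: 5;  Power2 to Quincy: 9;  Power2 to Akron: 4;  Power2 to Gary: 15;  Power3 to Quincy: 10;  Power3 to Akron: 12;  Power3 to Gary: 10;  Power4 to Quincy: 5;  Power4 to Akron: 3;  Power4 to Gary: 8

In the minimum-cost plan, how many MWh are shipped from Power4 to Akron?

Solving gives:
  Power1 to Quincy: 35 × £5 = £175
  Power1 to Akron: 45 × £7 = £315
  Power1 to Gary: 30 × £5 = £150
  Power2 to Akron: 105 × £4 = £420
  Power3 to Quincy: 35 × £10 = £350
  Power4 to Akron: 20 × £3 = £60
Total cost = £1470.
So Power4→Akron carries 20 MWh.

20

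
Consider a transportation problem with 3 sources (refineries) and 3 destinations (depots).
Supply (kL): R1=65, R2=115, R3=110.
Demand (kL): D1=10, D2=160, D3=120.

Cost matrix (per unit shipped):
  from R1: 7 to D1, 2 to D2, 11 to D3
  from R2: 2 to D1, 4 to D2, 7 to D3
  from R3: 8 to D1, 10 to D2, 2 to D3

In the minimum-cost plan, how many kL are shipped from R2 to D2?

95

The minimum-cost plan:
  R1→D2: 65 × 2 = 130
  R2→D1: 10 × 2 = 20
  R2→D2: 95 × 4 = 380
  R2→D3: 10 × 7 = 70
  R3→D3: 110 × 2 = 220
Total cost = 820.
So R2→D2 carries 95 kL.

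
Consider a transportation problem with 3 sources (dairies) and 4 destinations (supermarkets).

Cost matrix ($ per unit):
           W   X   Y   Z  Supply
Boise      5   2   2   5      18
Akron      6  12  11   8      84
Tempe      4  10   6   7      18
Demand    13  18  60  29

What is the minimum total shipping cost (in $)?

916

A cheapest plan:
  Boise to X: 18 × $2 = $36
  Akron to W: 13 × $6 = $78
  Akron to Y: 42 × $11 = $462
  Akron to Z: 29 × $8 = $232
  Tempe to Y: 18 × $6 = $108
Total = 36 + 78 + 462 + 232 + 108 = $916.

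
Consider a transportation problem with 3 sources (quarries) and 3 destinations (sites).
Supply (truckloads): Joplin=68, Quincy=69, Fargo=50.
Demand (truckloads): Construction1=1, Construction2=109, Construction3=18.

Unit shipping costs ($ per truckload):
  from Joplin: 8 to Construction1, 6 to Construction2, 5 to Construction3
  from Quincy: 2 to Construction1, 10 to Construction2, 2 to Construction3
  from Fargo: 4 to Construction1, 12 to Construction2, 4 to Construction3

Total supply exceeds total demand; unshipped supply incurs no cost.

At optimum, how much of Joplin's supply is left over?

0

Minimum-cost shipments:
  Joplin->Construction2: 68 × $6 = $408
  Quincy->Construction1: 1 × $2 = $2
  Quincy->Construction2: 41 × $10 = $410
  Quincy->Construction3: 18 × $2 = $36
Total cost = $856.
Joplin ships 68 of its 68, leaving 0.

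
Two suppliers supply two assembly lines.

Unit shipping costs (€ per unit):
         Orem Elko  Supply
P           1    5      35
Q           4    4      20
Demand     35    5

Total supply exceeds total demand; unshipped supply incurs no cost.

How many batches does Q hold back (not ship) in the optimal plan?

Minimum-cost shipments:
  P->Orem: 35 × €1 = €35
  Q->Elko: 5 × €4 = €20
Total cost = €55.
Q ships 5 of its 20, leaving 15.

15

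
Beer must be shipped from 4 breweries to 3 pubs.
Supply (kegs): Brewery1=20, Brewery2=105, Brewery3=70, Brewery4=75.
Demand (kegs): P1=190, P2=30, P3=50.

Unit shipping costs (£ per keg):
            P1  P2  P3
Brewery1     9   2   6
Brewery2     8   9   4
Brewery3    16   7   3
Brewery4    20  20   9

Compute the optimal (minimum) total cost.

2740

An optimal shipping plan:
  Brewery1 to P1: 20 × £9 = £180
  Brewery2 to P1: 105 × £8 = £840
  Brewery3 to P2: 30 × £7 = £210
  Brewery3 to P3: 40 × £3 = £120
  Brewery4 to P1: 65 × £20 = £1300
  Brewery4 to P3: 10 × £9 = £90
Total = 180 + 840 + 210 + 120 + 1300 + 90 = £2740.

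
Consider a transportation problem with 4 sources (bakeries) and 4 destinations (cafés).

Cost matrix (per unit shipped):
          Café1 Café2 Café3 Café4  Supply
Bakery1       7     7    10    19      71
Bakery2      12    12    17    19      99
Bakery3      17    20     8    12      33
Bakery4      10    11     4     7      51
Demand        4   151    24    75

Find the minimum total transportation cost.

2447

One minimum-cost allocation:
  Bakery1 to Café2: 71 × 7 = 497
  Bakery2 to Café1: 4 × 12 = 48
  Bakery2 to Café2: 80 × 12 = 960
  Bakery2 to Café4: 15 × 19 = 285
  Bakery3 to Café3: 24 × 8 = 192
  Bakery3 to Café4: 9 × 12 = 108
  Bakery4 to Café4: 51 × 7 = 357
Total = 497 + 48 + 960 + 285 + 192 + 108 + 357 = 2447.
(Supply check: Bakery1 ships 71; Bakery2 ships 99; Bakery3 ships 33; Bakery4 ships 51.)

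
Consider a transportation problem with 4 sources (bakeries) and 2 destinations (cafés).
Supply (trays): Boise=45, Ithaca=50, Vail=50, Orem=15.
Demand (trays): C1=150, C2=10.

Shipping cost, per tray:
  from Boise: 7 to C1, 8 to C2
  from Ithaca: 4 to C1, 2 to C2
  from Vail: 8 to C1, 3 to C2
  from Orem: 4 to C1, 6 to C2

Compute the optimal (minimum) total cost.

Optimal allocation:
  Boise→C1: 45 × 7 = 315
  Ithaca→C1: 50 × 4 = 200
  Vail→C1: 40 × 8 = 320
  Vail→C2: 10 × 3 = 30
  Orem→C1: 15 × 4 = 60
Total = 315 + 200 + 320 + 30 + 60 = 925.
(Supply check: Boise ships 45; Ithaca ships 50; Vail ships 50; Orem ships 15.)

925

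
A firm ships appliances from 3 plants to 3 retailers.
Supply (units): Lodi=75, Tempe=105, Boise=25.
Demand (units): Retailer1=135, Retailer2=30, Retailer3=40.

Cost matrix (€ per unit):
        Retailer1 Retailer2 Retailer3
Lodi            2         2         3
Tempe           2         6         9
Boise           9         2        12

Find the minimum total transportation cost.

One minimum-cost allocation:
  Lodi→Retailer1: 30 × €2 = €60
  Lodi→Retailer2: 5 × €2 = €10
  Lodi→Retailer3: 40 × €3 = €120
  Tempe→Retailer1: 105 × €2 = €210
  Boise→Retailer2: 25 × €2 = €50
Total = 60 + 10 + 120 + 210 + 50 = €450.

450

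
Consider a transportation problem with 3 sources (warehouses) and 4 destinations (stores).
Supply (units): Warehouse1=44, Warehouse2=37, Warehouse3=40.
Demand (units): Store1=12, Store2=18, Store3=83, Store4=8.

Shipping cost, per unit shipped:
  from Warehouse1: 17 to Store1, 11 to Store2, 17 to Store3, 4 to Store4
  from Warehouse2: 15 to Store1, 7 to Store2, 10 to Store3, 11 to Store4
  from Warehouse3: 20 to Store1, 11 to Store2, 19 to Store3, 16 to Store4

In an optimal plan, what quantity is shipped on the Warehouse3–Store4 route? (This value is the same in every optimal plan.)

Optimal shipments:
  Warehouse1→Store1: 12 × 17 = 204
  Warehouse1→Store3: 24 × 17 = 408
  Warehouse1→Store4: 8 × 4 = 32
  Warehouse2→Store3: 37 × 10 = 370
  Warehouse3→Store2: 18 × 11 = 198
  Warehouse3→Store3: 22 × 19 = 418
Total cost = 1630.
The route Warehouse3→Store4 is not used.

0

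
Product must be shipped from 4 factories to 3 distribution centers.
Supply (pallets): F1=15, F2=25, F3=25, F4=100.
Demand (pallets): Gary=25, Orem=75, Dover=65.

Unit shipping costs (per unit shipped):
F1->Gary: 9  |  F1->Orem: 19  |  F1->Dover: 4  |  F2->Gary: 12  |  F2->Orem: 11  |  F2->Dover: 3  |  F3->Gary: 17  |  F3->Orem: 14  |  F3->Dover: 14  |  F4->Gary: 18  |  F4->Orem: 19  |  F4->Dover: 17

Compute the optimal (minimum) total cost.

2310

Optimal allocation:
  F1->Dover: 15 × 4 = 60
  F2->Dover: 25 × 3 = 75
  F3->Orem: 25 × 14 = 350
  F4->Gary: 25 × 18 = 450
  F4->Orem: 50 × 19 = 950
  F4->Dover: 25 × 17 = 425
Total = 60 + 75 + 350 + 450 + 950 + 425 = 2310.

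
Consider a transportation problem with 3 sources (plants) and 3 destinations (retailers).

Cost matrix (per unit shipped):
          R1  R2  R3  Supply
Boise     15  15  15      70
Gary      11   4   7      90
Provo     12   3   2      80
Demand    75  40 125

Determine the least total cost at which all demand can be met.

1740

An optimal shipping plan:
  Boise->R1: 70 × 15 = 1050
  Gary->R1: 5 × 11 = 55
  Gary->R2: 40 × 4 = 160
  Gary->R3: 45 × 7 = 315
  Provo->R3: 80 × 2 = 160
Total = 1050 + 55 + 160 + 315 + 160 = 1740.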